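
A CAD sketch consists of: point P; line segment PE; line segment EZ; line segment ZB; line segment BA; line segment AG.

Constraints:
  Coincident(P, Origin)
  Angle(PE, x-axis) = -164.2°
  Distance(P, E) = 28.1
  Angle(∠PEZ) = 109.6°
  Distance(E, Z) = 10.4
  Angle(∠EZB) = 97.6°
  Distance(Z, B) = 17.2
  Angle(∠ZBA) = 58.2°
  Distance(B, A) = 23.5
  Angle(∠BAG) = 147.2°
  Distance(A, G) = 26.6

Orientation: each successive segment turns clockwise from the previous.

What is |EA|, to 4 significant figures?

11.48

∠EZB = 97.6° gives ZB at 43.00° from the x-axis; with |ZB| = 17.2, B = (-20.48, 12.56). ∠ZBA = 58.2° gives BA at -78.80° from the x-axis; with |BA| = 23.5, A = (-15.92, -10.50). Then |EA| = |A − E| = 11.48.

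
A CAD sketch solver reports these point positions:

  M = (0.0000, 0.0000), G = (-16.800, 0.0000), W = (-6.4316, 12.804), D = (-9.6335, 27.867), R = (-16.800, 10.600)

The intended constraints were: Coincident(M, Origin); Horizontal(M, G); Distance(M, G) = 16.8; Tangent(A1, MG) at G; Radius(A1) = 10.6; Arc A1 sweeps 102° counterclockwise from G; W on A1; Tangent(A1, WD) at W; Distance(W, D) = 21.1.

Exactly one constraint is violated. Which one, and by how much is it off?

Distance(W, D) = 21.1 — off by 5.70.

M = (0.00, 0.00) ✓; M.y = 0.00, G.y = 0.00 ✓; |MG| = 16.80 ✓; ∠(RG, GM) = 90.00° ✓; |RG| = 10.60 ✓; bearing(R→W) − bearing(R→G) = 102.0° ✓; |RW| = 10.60 ✓; ∠(RW, WD) = 90.00° ✓; |WD| = 15.40 ✗.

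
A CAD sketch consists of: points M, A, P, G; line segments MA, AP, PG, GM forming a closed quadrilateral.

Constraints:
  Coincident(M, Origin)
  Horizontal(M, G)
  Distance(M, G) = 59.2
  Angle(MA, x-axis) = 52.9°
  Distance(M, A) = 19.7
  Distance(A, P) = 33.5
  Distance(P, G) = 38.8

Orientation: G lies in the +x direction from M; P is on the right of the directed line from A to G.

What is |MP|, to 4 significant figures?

28.39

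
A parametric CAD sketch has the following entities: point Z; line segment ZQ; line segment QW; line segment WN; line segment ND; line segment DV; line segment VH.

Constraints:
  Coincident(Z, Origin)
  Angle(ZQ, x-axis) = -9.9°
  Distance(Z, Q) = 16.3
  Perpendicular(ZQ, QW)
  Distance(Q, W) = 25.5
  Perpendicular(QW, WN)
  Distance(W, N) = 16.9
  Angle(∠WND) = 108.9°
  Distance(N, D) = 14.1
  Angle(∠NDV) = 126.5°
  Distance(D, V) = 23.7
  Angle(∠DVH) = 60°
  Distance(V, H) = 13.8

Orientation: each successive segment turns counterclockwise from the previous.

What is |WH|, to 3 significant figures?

20.5

Z is at the origin; ZQ runs at -9.9° with length 16.3, so Q = (16.1, -2.80). ZQ is perpendicular to QW, so QW runs at 80.1°; with |QW| = 25.5, W = (20.4, 22.3). QW is perpendicular to WN, so WN runs at 170°; with |WN| = 16.9, N = (3.79, 25.2). ∠WND = 108.9° gives ND at -119° from the x-axis; with |ND| = 14.1, D = (-3.00, 12.9). ∠NDV = 126.5° gives DV at -65.3° from the x-axis; with |DV| = 23.7, V = (6.90, -8.66). ∠DVH = 60.0° gives VH at 54.7° from the x-axis; with |VH| = 13.8, H = (14.9, 2.60). Then |WH| = |H − W| = 20.5.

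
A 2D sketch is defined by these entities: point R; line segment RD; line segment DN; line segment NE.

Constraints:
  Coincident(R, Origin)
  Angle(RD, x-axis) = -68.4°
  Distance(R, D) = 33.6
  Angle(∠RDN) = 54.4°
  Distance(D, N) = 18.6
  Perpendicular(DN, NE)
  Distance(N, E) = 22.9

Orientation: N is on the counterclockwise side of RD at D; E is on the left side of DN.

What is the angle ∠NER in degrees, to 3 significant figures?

168°

∠RDN = 54.4°, so DN runs at -68.4° + (180° − 54.4°) = 57.2° from the x-axis; with |DN| = 18.6, N = D + 18.6·(cos 57.2°, sin 57.2°) = (22.4, -15.6). DN is perpendicular to NE; with |NE| = 22.9 on the left of DN, E = N + 22.9·(-0.841, 0.542) = (3.20, -3.20). Then cos ∠NER = EN·ER / (|EN||ER|), giving 168°.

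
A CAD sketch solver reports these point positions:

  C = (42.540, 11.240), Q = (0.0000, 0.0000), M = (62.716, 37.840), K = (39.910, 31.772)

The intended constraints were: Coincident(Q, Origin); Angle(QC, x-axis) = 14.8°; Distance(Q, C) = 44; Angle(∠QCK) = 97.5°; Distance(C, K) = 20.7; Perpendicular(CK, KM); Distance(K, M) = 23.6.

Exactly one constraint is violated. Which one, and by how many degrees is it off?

Perpendicular(CK, KM) — off by 7.60°.

Q = (0.00, 0.00) ✓; QC at 14.80° ✓; |QC| = 44.00 ✓; ∠QCK = 97.50° ✓; |CK| = 20.70 ✓; ∠(CK, KM) = 82.40° ✗; |KM| = 23.60 ✓.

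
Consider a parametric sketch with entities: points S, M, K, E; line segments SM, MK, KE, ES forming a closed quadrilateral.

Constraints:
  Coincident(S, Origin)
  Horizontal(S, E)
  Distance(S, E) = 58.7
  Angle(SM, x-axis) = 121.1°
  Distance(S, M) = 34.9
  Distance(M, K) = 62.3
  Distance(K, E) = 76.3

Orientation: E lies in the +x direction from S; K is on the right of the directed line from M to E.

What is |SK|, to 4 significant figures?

33.67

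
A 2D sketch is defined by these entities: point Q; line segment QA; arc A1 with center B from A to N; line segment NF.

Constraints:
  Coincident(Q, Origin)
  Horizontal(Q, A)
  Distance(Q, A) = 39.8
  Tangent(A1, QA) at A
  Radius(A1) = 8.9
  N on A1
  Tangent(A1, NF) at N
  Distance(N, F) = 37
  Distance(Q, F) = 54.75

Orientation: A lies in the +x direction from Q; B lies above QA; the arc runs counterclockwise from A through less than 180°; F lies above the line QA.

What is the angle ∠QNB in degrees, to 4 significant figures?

12.85°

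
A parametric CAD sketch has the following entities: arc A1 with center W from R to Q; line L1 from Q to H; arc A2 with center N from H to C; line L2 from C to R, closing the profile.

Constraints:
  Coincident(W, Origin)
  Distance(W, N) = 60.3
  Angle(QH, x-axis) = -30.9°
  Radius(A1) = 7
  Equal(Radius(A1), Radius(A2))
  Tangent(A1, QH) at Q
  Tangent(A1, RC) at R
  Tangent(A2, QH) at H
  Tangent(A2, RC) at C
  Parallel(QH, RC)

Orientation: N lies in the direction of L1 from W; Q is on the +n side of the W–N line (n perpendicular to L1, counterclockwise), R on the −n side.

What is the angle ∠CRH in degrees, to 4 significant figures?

13.07°

Tangency of A1 to both parallel lines with radius 7.0 puts Q and R at W ± 7.0·n: Q = (3.595, 6.006), R = (-3.595, -6.006). Equal radii place H and C the same way about N: H = N + 7.0·n = (55.34, -24.96), C = N − 7.0·n = (48.15, -36.97). Then cos ∠CRH = RC·RH / (|RC||RH|), giving 13.07°.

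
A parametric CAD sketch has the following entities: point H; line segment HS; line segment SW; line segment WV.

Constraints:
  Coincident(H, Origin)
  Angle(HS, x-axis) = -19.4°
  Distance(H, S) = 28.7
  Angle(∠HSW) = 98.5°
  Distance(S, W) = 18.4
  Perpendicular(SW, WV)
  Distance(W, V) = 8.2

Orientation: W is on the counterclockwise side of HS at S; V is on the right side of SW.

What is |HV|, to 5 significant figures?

43.025

H is at the origin; HS runs at -19.4° with length 28.7, so S = 28.7·(cos -19.4°, sin -19.4°) = (27.070, -9.5330). ∠HSW = 98.5°, so SW runs at -19.4° + (180° − 98.5°) = 62.100° from the x-axis; with |SW| = 18.4, W = S + 18.4·(cos 62.100°, sin 62.100°) = (35.680, 6.7283). SW is perpendicular to WV; with |WV| = 8.2 on the right of SW, V = W + 8.2·(0.88377, -0.46793) = (42.927, 2.8912). Then |HV| = |V − H| = 43.025.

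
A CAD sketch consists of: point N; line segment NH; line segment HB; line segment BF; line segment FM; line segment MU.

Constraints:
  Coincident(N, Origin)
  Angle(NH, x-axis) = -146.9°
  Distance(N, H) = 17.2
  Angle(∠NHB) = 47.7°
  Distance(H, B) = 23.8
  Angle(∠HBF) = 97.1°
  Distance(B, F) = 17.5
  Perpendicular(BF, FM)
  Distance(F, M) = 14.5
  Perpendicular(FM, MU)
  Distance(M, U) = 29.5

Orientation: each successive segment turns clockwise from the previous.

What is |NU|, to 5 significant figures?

23.127

BF ⟂ FM, so FM runs at -92.100°; with |FM| = 14.5, M = (6.3533, -1.0306). The perpendicularity gives MU at right angles to FM, so MU runs at 177.90°; with |MU| = 29.5, U = (-23.127, 0.050352). Then |NU| = |U − N| = 23.127.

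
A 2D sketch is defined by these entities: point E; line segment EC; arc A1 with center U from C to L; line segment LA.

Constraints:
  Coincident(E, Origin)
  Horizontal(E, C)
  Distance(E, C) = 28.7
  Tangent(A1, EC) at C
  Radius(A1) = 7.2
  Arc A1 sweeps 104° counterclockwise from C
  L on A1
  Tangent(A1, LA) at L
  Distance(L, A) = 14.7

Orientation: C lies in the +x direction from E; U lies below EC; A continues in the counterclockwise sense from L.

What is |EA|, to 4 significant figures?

34.31

E is at the origin; E and C share the same y with |EC| = 28.7 and C on the +x side, so C = (28.70, 0.000). A1 meets EC tangentially, so UC is at right angles to EC, so U = C + (0, -7.2) = (28.70, -7.200). On A1, C sits at bearing 90° from U; a 104° counterclockwise sweep puts L at bearing 194°, so L = U + 7.2·(cos 194°, sin 194°) = (21.71, -8.942). A1 meets LA tangentially, so UL is at right angles to LA, so LA runs along (−sin 194°, cos 194°); with |LA| = 14.7, A = (25.27, -23.21). Then |EA| = |A − E| = 34.31.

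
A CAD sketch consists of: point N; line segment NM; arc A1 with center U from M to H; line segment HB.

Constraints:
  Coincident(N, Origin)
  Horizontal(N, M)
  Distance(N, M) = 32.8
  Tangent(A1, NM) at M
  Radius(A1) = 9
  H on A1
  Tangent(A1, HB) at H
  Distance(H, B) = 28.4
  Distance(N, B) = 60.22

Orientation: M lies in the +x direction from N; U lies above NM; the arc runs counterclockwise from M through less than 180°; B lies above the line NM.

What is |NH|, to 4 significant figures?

41.80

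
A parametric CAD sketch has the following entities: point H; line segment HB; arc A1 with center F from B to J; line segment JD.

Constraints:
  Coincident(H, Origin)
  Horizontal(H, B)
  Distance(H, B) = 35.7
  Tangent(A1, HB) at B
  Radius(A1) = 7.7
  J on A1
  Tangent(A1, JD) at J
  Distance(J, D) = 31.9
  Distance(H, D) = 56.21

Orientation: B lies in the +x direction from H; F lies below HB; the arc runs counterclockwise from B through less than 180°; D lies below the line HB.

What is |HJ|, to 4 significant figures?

30.25

Checks: |HB| = 35.70 ✓; |FJ| = 7.700 ✓; ∠(FJ, JD) = 90.00° ✓; |JD| = 31.90 ✓; |HD| = 56.21 ✓.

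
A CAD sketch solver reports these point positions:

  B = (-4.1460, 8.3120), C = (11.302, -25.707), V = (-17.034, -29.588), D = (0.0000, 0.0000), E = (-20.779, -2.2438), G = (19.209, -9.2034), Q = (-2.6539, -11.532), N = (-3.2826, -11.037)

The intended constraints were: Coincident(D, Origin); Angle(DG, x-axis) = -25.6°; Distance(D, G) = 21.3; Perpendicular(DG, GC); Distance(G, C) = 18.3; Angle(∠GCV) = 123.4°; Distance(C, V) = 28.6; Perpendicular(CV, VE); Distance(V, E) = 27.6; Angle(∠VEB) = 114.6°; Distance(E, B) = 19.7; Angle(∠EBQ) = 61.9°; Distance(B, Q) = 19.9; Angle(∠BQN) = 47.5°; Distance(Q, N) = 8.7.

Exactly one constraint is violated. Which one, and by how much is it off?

Distance(Q, N) = 8.7 — off by 7.90.

D = (0.00, 0.00) ✓; DG at -25.60° ✓; |DG| = 21.30 ✓; ∠(DG, GC) = 90.00° ✓; |GC| = 18.30 ✓; ∠GCV = 123.4° ✓; |CV| = 28.60 ✓; ∠(CV, VE) = 90.00° ✓; |VE| = 27.60 ✓; ∠VEB = 114.6° ✓; |EB| = 19.70 ✓; ∠EBQ = 61.90° ✓; |BQ| = 19.90 ✓; ∠BQN = 47.49° ✓; |QN| = 0.8002 ✗.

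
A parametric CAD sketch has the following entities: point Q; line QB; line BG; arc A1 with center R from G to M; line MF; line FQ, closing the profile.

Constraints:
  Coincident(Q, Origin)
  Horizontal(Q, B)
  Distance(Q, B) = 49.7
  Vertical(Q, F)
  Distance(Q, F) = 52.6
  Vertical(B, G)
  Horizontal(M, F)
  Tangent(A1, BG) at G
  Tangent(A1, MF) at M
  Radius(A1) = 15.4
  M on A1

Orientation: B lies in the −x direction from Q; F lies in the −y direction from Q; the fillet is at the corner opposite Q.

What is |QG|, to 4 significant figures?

62.08

The virtual corner opposite Q is at (-49.70, -52.60). The tangent condition forces RG to be normal to BG and tangency of A1 to MF means the radius RM is perpendicular to MF, with radius 15.4, so the center R sits 15.4 in from both sides at R = (-34.30, -37.20). That places the tangent points at G = (-49.70, -37.20) on BG and M = (-34.30, -52.60) on MF. Then |QG| = |G − Q| = 62.08.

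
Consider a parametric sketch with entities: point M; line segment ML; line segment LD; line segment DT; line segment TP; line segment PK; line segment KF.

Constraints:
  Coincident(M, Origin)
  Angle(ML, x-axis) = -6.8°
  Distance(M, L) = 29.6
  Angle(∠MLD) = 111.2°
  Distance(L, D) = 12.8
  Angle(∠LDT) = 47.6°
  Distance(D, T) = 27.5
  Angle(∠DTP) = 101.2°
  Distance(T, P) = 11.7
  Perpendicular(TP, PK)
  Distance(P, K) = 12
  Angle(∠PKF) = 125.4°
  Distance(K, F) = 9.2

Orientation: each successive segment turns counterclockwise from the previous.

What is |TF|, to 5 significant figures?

17.831

M is at the origin; ML runs at -6.8° with length 29.6, so L = (29.392, -3.5048). ∠MLD = 111.2° gives LD at 62.000° from the x-axis; with |LD| = 12.8, D = (35.401, 7.7970). ∠LDT = 47.6° gives DT at -165.60° from the x-axis; with |DT| = 27.5, T = (8.7650, 0.95800). ∠DTP = 101.2° gives TP at -86.800° from the x-axis; with |TP| = 11.7, P = (9.4181, -10.724). TP is perpendicular to PK, so PK runs at 3.2000°; with |PK| = 12.0, K = (21.399, -10.054). ∠PKF = 125.4° gives KF at 57.800° from the x-axis; with |KF| = 9.2, F = (26.302, -2.2689). Then |TF| = |F − T| = 17.831.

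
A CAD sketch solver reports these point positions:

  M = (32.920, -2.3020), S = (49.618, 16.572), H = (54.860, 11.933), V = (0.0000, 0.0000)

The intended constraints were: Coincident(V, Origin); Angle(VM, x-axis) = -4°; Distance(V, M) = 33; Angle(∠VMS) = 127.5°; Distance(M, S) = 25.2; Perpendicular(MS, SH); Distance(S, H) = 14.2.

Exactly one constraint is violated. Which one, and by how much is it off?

Distance(S, H) = 14.2 — off by 7.20.

V = (0.00, 0.00) ✓; VM at -4.000° ✓; |VM| = 33.00 ✓; ∠VMS = 127.5° ✓; |MS| = 25.20 ✓; ∠(MS, SH) = 90.01° ✓; |SH| = 7.000 ✗.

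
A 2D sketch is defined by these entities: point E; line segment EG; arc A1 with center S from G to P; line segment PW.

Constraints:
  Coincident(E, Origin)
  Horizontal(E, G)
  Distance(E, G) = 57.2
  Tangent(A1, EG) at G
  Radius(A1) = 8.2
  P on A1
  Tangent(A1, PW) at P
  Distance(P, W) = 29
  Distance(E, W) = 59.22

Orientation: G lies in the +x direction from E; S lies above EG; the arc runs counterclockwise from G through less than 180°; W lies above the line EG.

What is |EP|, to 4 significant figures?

65.14

Checks: |SP| = 8.200 ✓; ∠(SP, PW) = 90.00° ✓; |PW| = 29.00 ✓; |EW| = 59.22 ✓.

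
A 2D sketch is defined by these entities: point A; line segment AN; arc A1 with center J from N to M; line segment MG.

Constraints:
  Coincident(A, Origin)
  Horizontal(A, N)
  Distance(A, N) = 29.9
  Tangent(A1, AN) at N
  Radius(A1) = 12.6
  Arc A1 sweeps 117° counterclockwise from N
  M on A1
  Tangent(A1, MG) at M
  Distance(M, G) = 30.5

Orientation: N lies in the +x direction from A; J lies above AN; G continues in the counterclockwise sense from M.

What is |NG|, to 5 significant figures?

45.571

A is at the origin; AN is horizontal with |AN| = 29.9 and N on the +x side, so N = (29.900, 0.0000). The tangent condition forces JN to be normal to AN, so J = N + (0, 12.6) = (29.900, 12.600). On A1, N sits at bearing -90° from J; a 117° counterclockwise sweep puts M at bearing 27°, so M = J + 12.6·(cos 27°, sin 27°) = (41.127, 18.320). The tangent condition forces JM to be normal to MG, so MG runs along (−sin 27°, cos 27°); with |MG| = 30.5, G = (27.280, 45.496). Then |NG| = |G − N| = 45.571.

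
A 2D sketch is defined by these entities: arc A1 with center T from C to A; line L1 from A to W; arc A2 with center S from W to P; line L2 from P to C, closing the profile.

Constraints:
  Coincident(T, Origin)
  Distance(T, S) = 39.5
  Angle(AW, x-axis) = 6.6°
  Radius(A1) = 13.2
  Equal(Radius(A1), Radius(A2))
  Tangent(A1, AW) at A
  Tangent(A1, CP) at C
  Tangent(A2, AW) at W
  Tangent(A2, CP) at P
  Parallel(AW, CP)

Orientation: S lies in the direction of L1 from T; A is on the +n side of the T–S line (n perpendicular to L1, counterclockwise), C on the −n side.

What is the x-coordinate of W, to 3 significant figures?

37.7

The slot axis is L1's direction at 6.6°, so u = (cos 6.6°, sin 6.6°) = (0.993, 0.115) and n = (−sin 6.6°, cos 6.6°) = (-0.115, 0.993). T is at the origin and S lies 39.5 along u from T, so S = 39.5·u = (39.2, 4.54). Tangency of A1 to both parallel lines with radius 13.2 puts A and C at T ± 13.2·n: A = (-1.52, 13.1), C = (1.52, -13.1). Equal radii place W and P the same way about S: W = S + 13.2·n = (37.7, 17.7), P = S − 13.2·n = (40.8, -8.57). So W.x = 37.7.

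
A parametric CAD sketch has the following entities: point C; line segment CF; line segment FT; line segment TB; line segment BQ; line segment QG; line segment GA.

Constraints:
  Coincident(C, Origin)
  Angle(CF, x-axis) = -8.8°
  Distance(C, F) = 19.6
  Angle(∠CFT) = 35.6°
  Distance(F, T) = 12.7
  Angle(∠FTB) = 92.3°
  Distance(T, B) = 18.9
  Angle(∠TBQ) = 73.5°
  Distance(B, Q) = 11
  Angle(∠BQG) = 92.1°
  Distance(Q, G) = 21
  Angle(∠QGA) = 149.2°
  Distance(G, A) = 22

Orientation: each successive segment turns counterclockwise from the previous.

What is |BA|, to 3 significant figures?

40.3

C is at the origin; CF runs at -8.8° with length 19.6, so F = (19.4, -3.00). ∠CFT = 35.6° gives FT at 136° from the x-axis; with |FT| = 12.7, T = (10.3, 5.89). ∠FTB = 92.3° gives TB at -137° from the x-axis; with |TB| = 18.9, B = (-3.46, -7.07). ∠TBQ = 73.5° gives BQ at -30.2° from the x-axis; with |BQ| = 11.0, Q = (6.05, -12.6). ∠BQG = 92.1° gives QG at 57.7° from the x-axis; with |QG| = 21.0, G = (17.3, 5.14). ∠QGA = 149.2° gives GA at 88.5° from the x-axis; with |GA| = 22.0, A = (17.8, 27.1). Then |BA| = |A − B| = 40.3.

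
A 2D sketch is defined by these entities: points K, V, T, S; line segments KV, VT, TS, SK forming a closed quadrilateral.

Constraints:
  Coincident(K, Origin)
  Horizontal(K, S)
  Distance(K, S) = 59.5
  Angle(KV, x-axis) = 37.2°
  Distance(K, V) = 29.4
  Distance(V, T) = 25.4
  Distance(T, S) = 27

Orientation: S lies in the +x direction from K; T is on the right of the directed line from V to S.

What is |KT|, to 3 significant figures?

33.6

Checks: |VT| = 25.40 ✓; |TS| = 27.00 ✓.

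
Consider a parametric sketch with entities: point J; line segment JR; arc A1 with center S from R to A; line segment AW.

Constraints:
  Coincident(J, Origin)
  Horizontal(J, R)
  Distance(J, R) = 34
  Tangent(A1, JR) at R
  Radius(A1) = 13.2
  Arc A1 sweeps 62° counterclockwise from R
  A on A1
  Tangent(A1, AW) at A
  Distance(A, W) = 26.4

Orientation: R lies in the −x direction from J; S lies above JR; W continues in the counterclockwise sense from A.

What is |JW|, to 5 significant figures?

31.904

J is at the origin; J and R share the same y with |JR| = 34.0 and R on the −x side, so R = (-34.000, 0.0000). The tangent condition forces SR to be normal to JR, so S = R + (0, 13.2) = (-34.000, 13.200). On A1, R sits at bearing -90° from S; a 62° counterclockwise sweep puts A at bearing -28°, so A = S + 13.2·(cos -28°, sin -28°) = (-22.345, 7.0030). A1 meets AW tangentially, so SA is at right angles to AW, so AW runs along (−sin -28°, cos -28°); with |AW| = 26.4, W = (-9.9510, 30.313). Then |JW| = |W − J| = 31.904.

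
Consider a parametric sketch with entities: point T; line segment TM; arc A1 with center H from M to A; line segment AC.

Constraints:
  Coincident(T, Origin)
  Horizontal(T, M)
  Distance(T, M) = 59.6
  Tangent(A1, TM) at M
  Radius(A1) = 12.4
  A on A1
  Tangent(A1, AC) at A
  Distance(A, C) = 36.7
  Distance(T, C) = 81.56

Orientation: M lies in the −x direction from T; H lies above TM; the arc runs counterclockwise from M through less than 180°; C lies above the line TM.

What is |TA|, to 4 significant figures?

51.44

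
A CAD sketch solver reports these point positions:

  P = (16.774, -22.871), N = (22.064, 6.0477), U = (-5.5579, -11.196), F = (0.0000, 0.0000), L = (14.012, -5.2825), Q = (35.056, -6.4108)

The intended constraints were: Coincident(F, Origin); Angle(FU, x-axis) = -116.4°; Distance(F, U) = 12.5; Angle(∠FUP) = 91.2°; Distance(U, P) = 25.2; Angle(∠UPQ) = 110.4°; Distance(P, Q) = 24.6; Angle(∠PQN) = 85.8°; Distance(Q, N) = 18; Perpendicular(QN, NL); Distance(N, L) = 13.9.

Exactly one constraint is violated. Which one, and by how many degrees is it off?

Perpendicular(QN, NL) — off by 8.40°.

F = (0.00, 0.00) ✓; FU at -116.4° ✓; |FU| = 12.50 ✓; ∠FUP = 91.20° ✓; |UP| = 25.20 ✓; ∠UPQ = 110.4° ✓; |PQ| = 24.60 ✓; ∠PQN = 85.80° ✓; |QN| = 18.00 ✓; ∠(QN, NL) = 98.40° ✗; |NL| = 13.90 ✓.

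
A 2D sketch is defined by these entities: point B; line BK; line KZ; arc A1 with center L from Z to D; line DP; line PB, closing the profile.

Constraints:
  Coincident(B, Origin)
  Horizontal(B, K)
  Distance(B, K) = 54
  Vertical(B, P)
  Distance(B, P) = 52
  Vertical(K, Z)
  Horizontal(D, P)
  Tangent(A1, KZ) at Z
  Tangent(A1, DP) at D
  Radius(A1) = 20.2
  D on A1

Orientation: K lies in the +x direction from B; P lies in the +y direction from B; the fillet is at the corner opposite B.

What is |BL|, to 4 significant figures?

46.41

B is at the origin; B and K share the same y with |BK| = 54.0 and K on the +x side, so K = (54.00, 0.000). B and P share the same x with |BP| = 52.0 and P on the +y side, so P = (0.000, 52.00). The virtual corner opposite B is at (54.00, 52.00). Tangency of A1 to KZ means the radius LZ is perpendicular to KZ and since A1 is tangent to DP there, LD ⟂ DP, with radius 20.2, so the center L sits 20.2 in from both sides at L = (33.80, 31.80). Then |BL| = |L − B| = 46.41.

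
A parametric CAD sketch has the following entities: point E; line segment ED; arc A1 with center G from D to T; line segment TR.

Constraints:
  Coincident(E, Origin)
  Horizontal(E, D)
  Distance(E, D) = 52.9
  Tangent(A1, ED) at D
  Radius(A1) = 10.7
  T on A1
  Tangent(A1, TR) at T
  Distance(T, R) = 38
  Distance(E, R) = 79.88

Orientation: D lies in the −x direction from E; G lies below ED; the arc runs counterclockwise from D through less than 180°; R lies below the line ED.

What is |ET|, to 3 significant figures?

64.5

E is at the origin; ED is horizontal with |ED| = 52.9 and D on the −x side, so D = (-52.9, 0.00). Since A1 is tangent to ED there, GD ⟂ ED, so G = D + (0, -10.7) = (-52.9, -10.7). Since GT ⟂ TR (tangency), |GR| = √(10.7² + 38.0²) = 39.5 regardless of where T sits on A1. So R lies on both circle(E, 79.88) and circle(G, 39.5); the below-ED intersection is R = (-63.2, -48.8). T is the foot of the tangent from R: T = (-63.6, -10.8).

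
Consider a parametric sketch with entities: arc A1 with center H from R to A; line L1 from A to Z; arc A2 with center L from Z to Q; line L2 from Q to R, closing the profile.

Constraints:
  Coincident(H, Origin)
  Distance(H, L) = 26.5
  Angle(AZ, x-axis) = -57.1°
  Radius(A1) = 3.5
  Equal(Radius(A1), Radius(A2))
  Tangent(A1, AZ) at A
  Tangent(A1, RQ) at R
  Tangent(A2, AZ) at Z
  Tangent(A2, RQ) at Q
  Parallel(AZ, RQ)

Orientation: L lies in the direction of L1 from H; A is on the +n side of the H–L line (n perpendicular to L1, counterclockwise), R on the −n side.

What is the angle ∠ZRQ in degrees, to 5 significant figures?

14.797°

The slot axis is L1's direction at -57.1°, so u = (cos -57.1°, sin -57.1°) = (0.54317, -0.83962) and n = (−sin -57.1°, cos -57.1°) = (0.83962, 0.54317). H is at the origin and L lies 26.5 along u from H, so L = 26.5·u = (14.394, -22.250). Tangency of A1 to both parallel lines with radius 3.5 puts A and R at H ± 3.5·n: A = (2.9387, 1.9011), R = (-2.9387, -1.9011). Equal radii place Z and Q the same way about L: Z = L + 3.5·n = (17.333, -20.349), Q = L − 3.5·n = (11.455, -24.151). Then cos ∠ZRQ = RZ·RQ / (|RZ||RQ|), giving 14.797°.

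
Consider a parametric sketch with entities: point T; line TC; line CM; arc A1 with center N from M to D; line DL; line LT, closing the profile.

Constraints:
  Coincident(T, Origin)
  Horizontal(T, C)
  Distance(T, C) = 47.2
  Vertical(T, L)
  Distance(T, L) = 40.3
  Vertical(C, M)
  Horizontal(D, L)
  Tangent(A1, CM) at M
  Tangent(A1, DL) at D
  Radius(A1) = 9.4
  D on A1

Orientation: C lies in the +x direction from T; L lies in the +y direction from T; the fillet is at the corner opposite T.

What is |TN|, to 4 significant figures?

48.82

T is at the origin; T and C share the same y with |TC| = 47.2 and C on the +x side, so C = (47.20, 0.000). T and L share the same x with |TL| = 40.3 and L on the +y side, so L = (0.000, 40.30). The virtual corner opposite T is at (47.20, 40.30). A1 meets CM tangentially, so NM is at right angles to CM and tangency of A1 to DL means the radius ND is perpendicular to DL, with radius 9.4, so the center N sits 9.4 in from both sides at N = (37.80, 30.90). Then |TN| = |N − T| = 48.82.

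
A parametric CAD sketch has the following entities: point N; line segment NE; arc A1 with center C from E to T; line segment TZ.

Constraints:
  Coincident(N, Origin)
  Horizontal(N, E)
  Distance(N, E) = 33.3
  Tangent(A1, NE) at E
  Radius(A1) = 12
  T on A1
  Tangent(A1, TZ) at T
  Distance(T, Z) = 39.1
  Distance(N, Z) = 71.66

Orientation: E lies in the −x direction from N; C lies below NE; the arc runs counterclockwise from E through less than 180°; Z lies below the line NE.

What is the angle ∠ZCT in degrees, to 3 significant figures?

72.9°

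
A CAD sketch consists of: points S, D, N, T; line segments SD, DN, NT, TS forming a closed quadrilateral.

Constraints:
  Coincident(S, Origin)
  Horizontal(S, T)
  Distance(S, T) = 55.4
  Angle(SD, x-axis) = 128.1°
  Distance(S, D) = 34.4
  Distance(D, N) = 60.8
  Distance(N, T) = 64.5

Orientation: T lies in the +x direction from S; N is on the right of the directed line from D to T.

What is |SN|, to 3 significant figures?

30.5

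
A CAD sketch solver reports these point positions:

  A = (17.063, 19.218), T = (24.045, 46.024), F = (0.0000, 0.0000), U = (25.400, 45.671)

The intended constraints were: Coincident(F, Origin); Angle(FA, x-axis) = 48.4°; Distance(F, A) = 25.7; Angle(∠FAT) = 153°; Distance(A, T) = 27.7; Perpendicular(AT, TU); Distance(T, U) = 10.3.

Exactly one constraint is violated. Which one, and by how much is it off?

Distance(T, U) = 10.3 — off by 8.90.

F = (0.00, 0.00) ✓; FA at 48.40° ✓; |FA| = 25.70 ✓; ∠FAT = 153.0° ✓; |AT| = 27.70 ✓; ∠(AT, TU) = 90.00° ✓; |TU| = 1.400 ✗.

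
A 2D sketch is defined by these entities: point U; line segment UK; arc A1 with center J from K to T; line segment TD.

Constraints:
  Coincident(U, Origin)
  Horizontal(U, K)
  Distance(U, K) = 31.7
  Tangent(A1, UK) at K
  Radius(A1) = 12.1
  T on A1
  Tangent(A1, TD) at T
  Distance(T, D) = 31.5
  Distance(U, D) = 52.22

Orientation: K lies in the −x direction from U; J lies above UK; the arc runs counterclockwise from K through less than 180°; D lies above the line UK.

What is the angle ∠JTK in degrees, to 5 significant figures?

39.439°

Checks: |UK| = 31.70 ✓; ∠(JK, KU) = 90.00° ✓; |JT| = 12.10 ✓; ∠(JT, TD) = 90.00° ✓; |TD| = 31.50 ✓; |UD| = 52.22 ✓.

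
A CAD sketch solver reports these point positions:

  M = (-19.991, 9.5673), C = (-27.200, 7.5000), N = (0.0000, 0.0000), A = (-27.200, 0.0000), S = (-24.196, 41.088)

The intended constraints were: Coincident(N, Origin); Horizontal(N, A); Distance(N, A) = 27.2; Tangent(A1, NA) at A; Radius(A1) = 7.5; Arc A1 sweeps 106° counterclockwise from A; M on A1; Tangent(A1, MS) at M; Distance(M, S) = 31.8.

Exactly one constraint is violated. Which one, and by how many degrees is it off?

Tangent(A1, MS) at M — off by 8.40°.

N = (0.00, 0.00) ✓; N.y = 0.00, A.y = 0.00 ✓; |NA| = 27.20 ✓; ∠(CA, AN) = 90.00° ✓; |CA| = 7.500 ✓; bearing(C→M) − bearing(C→A) = 106.0° ✓; |CM| = 7.500 ✓; ∠(CM, MS) = 98.40° ✗; |MS| = 31.80 ✓.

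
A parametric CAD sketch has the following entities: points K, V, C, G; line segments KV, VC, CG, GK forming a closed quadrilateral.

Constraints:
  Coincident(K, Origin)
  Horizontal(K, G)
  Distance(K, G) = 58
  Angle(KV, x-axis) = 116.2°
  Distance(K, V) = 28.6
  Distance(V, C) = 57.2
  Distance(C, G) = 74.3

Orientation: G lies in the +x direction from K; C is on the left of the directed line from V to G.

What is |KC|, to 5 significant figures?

72.375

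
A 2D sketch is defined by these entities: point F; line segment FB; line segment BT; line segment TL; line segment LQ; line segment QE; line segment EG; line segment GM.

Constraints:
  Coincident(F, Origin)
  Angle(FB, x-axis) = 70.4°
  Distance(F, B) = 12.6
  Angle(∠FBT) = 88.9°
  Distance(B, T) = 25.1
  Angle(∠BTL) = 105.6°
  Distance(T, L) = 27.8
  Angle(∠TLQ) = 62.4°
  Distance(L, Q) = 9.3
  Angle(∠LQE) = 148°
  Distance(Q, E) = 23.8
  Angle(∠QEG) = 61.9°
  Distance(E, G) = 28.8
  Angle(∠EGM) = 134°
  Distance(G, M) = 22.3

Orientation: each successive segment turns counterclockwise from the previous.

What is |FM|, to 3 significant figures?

53.3

F is at the origin; FB runs at 70.4° with length 12.6, so B = (4.23, 11.9). ∠FBT = 88.9° gives BT at 162° from the x-axis; with |BT| = 25.1, T = (-19.6, 19.8). ∠BTL = 105.6° gives TL at -124° from the x-axis; with |TL| = 27.8, L = (-35.2, -3.19). ∠TLQ = 62.4° gives LQ at -6.50° from the x-axis; with |LQ| = 9.3, Q = (-25.9, -4.24). ∠LQE = 148.0° gives QE at 25.5° from the x-axis; with |QE| = 23.8, E = (-4.44, 6.01). ∠QEG = 61.9° gives EG at 144° from the x-axis; with |EG| = 28.8, G = (-27.6, 23.1). ∠EGM = 134.0° gives GM at -170° from the x-axis; with |GM| = 22.3, M = (-49.6, 19.4). Then |FM| = |M − F| = 53.3.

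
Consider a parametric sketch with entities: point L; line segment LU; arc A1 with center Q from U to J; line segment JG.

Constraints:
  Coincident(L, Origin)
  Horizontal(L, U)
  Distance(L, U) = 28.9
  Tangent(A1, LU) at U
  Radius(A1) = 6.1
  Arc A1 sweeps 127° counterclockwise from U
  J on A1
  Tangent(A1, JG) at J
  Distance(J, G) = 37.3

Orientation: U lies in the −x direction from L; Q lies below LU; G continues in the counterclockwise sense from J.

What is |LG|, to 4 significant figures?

41.15

L is at the origin; LU is horizontal with |LU| = 28.9 and U on the −x side, so U = (-28.90, 0.000). Tangency of A1 to LU means the radius QU is perpendicular to LU, so Q = U + (0, -6.1) = (-28.90, -6.100). On A1, U sits at bearing 90° from Q; a 127° counterclockwise sweep puts J at bearing 217°, so J = Q + 6.1·(cos 217°, sin 217°) = (-33.77, -9.771). A1 meets JG tangentially, so QJ is at right angles to JG, so JG runs along (−sin 217°, cos 217°); with |JG| = 37.3, G = (-11.32, -39.56). Then |LG| = |G − L| = 41.15.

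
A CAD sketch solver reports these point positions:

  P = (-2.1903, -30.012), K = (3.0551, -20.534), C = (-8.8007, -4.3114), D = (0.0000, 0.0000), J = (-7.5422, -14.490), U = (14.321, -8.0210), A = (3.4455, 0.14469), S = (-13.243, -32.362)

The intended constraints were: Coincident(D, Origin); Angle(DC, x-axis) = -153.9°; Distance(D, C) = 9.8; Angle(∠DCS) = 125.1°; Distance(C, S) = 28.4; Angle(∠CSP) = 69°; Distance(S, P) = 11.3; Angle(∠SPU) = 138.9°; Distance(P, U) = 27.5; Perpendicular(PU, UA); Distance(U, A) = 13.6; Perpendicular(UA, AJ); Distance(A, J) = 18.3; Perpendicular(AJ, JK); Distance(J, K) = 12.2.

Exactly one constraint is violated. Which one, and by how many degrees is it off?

Perpendicular(AJ, JK) — off by 7.20°.

D = (0.00, 0.00) ✓; DC at -153.9° ✓; |DC| = 9.800 ✓; ∠DCS = 125.1° ✓; |CS| = 28.40 ✓; ∠CSP = 69.00° ✓; |SP| = 11.30 ✓; ∠SPU = 138.9° ✓; |PU| = 27.50 ✓; ∠(PU, UA) = 90.00° ✓; |UA| = 13.60 ✓; ∠(UA, AJ) = 90.00° ✓; |AJ| = 18.30 ✓; ∠(AJ, JK) = 97.20° ✗; |JK| = 12.20 ✓.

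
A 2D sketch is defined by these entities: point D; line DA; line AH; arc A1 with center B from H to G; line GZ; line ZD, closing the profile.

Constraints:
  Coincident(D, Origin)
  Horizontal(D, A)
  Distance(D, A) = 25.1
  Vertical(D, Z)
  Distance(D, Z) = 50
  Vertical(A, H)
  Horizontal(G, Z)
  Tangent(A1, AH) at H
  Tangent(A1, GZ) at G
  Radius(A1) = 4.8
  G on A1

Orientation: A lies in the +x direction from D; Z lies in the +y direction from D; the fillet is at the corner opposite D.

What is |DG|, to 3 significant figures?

54.0

The virtual corner opposite D is at (25.1, 50.0). Tangency of A1 to AH means the radius BH is perpendicular to AH and tangency of A1 to GZ means the radius BG is perpendicular to GZ, with radius 4.8, so the center B sits 4.8 in from both sides at B = (20.3, 45.2). That places the tangent points at H = (25.1, 45.2) on AH and G = (20.3, 50.0) on GZ. Then |DG| = |G − D| = 54.0.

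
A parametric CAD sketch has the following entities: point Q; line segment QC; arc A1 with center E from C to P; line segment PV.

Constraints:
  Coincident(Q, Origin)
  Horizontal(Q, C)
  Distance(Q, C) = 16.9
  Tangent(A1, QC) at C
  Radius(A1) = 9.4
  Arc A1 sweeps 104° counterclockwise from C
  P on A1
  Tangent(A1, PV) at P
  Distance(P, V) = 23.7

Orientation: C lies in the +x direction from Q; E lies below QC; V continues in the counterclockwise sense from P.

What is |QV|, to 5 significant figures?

37.210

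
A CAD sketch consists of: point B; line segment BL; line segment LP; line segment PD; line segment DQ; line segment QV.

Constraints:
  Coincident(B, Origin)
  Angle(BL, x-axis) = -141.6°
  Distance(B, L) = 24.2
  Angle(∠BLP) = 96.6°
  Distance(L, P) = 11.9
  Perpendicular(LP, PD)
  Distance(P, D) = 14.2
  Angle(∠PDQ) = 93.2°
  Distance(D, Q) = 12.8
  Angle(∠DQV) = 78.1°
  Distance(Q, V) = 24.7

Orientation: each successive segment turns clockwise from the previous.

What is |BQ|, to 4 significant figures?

9.321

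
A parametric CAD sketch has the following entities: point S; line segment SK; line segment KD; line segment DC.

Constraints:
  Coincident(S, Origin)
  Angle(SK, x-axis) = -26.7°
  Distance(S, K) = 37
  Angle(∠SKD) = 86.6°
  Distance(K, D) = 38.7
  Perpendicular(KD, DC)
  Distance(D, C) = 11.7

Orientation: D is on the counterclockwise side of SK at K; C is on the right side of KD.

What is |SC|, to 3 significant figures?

60.8

∠SKD = 86.6°, so KD runs at -26.7° + (180° − 86.6°) = 66.7° from the x-axis; with |KD| = 38.7, D = K + 38.7·(cos 66.7°, sin 66.7°) = (48.4, 18.9). KD is perpendicular to DC; with |DC| = 11.7 on the right of KD, C = D + 11.7·(0.918, -0.396) = (59.1, 14.3). Then |SC| = |C − S| = 60.8.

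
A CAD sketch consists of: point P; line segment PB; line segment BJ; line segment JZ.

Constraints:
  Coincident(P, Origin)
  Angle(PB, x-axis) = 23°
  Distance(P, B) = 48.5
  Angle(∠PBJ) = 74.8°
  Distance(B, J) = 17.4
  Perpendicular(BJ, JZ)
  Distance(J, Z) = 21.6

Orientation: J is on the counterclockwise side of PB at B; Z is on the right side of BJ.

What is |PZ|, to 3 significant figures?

68.6

∠PBJ = 74.8°, so BJ runs at 23.0° + (180° − 74.8°) = 128° from the x-axis; with |BJ| = 17.4, J = B + 17.4·(cos 128°, sin 128°) = (33.9, 32.6). BJ is perpendicular to JZ; with |JZ| = 21.6 on the right of BJ, Z = J + 21.6·(0.786, 0.618) = (50.9, 46.0). Then |PZ| = |Z − P| = 68.6.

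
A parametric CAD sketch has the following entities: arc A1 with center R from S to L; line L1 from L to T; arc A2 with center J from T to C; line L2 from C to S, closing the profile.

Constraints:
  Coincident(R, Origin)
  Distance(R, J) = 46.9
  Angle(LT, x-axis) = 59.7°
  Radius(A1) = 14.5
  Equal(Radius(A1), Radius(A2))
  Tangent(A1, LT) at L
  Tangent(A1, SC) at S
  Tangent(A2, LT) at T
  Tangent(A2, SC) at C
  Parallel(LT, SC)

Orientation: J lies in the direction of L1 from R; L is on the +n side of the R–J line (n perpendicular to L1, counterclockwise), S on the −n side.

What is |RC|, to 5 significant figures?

49.090

The slot axis is L1's direction at 59.7°, so u = (cos 59.7°, sin 59.7°) = (0.50453, 0.86340) and n = (−sin 59.7°, cos 59.7°) = (-0.86340, 0.50453). R is at the origin and J lies 46.9 along u from R, so J = 46.9·u = (23.662, 40.493). Tangency of A1 to both parallel lines with radius 14.5 puts L and S at R ± 14.5·n: L = (-12.519, 7.3157), S = (12.519, -7.3157). Equal radii place T and C the same way about J: T = J + 14.5·n = (11.143, 47.809), C = J − 14.5·n = (36.182, 33.178). Then |RC| = |C − R| = 49.090.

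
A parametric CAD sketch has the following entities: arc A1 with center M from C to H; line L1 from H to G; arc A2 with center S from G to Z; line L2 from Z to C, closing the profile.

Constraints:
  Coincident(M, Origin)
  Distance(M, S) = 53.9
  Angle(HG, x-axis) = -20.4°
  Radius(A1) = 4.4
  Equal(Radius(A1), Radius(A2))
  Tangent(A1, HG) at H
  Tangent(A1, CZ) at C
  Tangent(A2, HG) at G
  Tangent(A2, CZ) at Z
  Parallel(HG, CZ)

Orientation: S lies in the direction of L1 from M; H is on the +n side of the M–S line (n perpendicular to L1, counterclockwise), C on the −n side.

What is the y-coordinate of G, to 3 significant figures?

-14.7

The slot axis is L1's direction at -20.4°, so u = (cos -20.4°, sin -20.4°) = (0.937, -0.349) and n = (−sin -20.4°, cos -20.4°) = (0.349, 0.937). M is at the origin and S lies 53.9 along u from M, so S = 53.9·u = (50.5, -18.8). Tangency of A1 to both parallel lines with radius 4.4 puts H and C at M ± 4.4·n: H = (1.53, 4.12), C = (-1.53, -4.12). Equal radii place G and Z the same way about S: G = S + 4.4·n = (52.1, -14.7), Z = S − 4.4·n = (49.0, -22.9). So G.y = -14.7.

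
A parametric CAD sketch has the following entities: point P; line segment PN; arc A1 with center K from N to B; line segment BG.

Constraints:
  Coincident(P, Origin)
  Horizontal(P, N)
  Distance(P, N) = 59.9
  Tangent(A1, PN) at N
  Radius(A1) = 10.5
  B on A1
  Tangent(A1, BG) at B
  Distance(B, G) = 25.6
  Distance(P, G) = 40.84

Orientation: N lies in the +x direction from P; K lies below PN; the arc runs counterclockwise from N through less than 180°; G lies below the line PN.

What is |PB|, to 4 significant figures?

52.42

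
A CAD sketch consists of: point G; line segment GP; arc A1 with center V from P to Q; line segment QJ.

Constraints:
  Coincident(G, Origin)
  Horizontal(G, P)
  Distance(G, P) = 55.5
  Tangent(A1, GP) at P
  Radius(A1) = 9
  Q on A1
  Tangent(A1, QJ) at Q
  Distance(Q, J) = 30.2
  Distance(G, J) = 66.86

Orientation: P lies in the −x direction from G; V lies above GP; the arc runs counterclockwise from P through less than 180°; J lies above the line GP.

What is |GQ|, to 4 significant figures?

47.98

G is at the origin; G and P share the same y with |GP| = 55.5 and P on the −x side, so P = (-55.50, 0.000). The tangent condition forces VP to be normal to GP, so V = P + (0, 9) = (-55.50, 9.000). Since VQ ⟂ QJ (tangency), |VJ| = √(9.0² + 30.2²) = 31.51 regardless of where Q sits on A1. So J lies on both circle(G, 66.86) and circle(V, 31.51); the above-GP intersection is J = (-53.25, 40.43). Q is the foot of the tangent from J: Q = (-46.71, 10.95).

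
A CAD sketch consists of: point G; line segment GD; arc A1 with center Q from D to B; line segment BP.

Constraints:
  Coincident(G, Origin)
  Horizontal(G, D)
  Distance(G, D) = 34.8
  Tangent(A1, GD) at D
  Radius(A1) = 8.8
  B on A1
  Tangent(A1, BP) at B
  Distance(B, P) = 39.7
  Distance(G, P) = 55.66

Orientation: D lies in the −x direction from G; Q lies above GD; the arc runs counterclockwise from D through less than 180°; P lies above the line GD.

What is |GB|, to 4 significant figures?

27.52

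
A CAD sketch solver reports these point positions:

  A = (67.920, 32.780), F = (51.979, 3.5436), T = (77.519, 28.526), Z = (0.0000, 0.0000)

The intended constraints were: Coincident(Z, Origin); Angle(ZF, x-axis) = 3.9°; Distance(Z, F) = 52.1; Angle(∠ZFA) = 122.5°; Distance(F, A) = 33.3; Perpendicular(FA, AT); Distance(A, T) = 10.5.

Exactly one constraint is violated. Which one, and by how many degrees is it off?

Perpendicular(FA, AT) — off by 4.70°.

Z = (0.00, 0.00) ✓; ZF at 3.900° ✓; |ZF| = 52.10 ✓; ∠ZFA = 122.5° ✓; |FA| = 33.30 ✓; ∠(FA, AT) = 85.30° ✗; |AT| = 10.50 ✓.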